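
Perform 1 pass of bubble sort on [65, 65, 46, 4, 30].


Initial: [65, 65, 46, 4, 30]
Pass 1: [65, 46, 4, 30, 65] (3 swaps)

After 1 pass: [65, 46, 4, 30, 65]


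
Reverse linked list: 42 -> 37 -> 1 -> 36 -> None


Step 1: curr=42, set curr.next=prev(None) | reversed so far: 42
Step 2: curr=37, set curr.next=prev(42) | reversed so far: 37 -> 42
Step 3: curr=1, set curr.next=prev(37) | reversed so far: 1 -> 37 -> 42
Step 4: curr=36, set curr.next=prev(1) | reversed so far: 36 -> 1 -> 37 -> 42

36 -> 1 -> 37 -> 42 -> None


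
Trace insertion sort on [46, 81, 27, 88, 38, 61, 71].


Initial: [46, 81, 27, 88, 38, 61, 71]
Insert 81: [46, 81, 27, 88, 38, 61, 71]
Insert 27: [27, 46, 81, 88, 38, 61, 71]
Insert 88: [27, 46, 81, 88, 38, 61, 71]
Insert 38: [27, 38, 46, 81, 88, 61, 71]
Insert 61: [27, 38, 46, 61, 81, 88, 71]
Insert 71: [27, 38, 46, 61, 71, 81, 88]

Sorted: [27, 38, 46, 61, 71, 81, 88]


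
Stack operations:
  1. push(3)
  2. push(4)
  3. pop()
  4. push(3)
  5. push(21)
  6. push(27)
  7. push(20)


push(3) -> [3]
push(4) -> [3, 4]
pop()->4, [3]
push(3) -> [3, 3]
push(21) -> [3, 3, 21]
push(27) -> [3, 3, 21, 27]
push(20) -> [3, 3, 21, 27, 20]

Final stack: [3, 3, 21, 27, 20]


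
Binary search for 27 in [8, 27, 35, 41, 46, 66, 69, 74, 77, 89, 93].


Step 1: lo=0, hi=10, mid=5, val=66
Step 2: lo=0, hi=4, mid=2, val=35
Step 3: lo=0, hi=1, mid=0, val=8
Step 4: lo=1, hi=1, mid=1, val=27

Found at index 1


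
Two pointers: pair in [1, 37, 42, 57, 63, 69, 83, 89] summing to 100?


lo=0(1)+hi=7(89)=90
lo=1(37)+hi=7(89)=126
lo=1(37)+hi=6(83)=120
lo=1(37)+hi=5(69)=106
lo=1(37)+hi=4(63)=100

Yes: 37+63=100


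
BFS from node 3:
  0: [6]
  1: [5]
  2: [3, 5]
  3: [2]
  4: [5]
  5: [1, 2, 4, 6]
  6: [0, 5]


Visit 3, enqueue [2]
Visit 2, enqueue [5]
Visit 5, enqueue [1, 4, 6]
Visit 1, enqueue []
Visit 4, enqueue []
Visit 6, enqueue [0]
Visit 0, enqueue []

BFS order: [3, 2, 5, 1, 4, 6, 0]


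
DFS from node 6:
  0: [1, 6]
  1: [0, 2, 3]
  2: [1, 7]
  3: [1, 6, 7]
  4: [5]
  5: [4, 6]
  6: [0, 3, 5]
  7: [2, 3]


Visit 6, push [5, 3, 0]
Visit 0, push [1]
Visit 1, push [3, 2]
Visit 2, push [7]
Visit 7, push [3]
Visit 3, push []
Visit 5, push [4]
Visit 4, push []

DFS order: [6, 0, 1, 2, 7, 3, 5, 4]


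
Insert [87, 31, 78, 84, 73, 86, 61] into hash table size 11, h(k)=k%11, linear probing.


Insert 87: h=10 -> slot 10
Insert 31: h=9 -> slot 9
Insert 78: h=1 -> slot 1
Insert 84: h=7 -> slot 7
Insert 73: h=7, 1 probes -> slot 8
Insert 86: h=9, 2 probes -> slot 0
Insert 61: h=6 -> slot 6

Table: [86, 78, None, None, None, None, 61, 84, 73, 31, 87]


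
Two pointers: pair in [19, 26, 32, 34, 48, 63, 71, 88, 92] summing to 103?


lo=0(19)+hi=8(92)=111
lo=0(19)+hi=7(88)=107
lo=0(19)+hi=6(71)=90
lo=1(26)+hi=6(71)=97
lo=2(32)+hi=6(71)=103

Yes: 32+71=103


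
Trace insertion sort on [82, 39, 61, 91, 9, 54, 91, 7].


Initial: [82, 39, 61, 91, 9, 54, 91, 7]
Insert 39: [39, 82, 61, 91, 9, 54, 91, 7]
Insert 61: [39, 61, 82, 91, 9, 54, 91, 7]
Insert 91: [39, 61, 82, 91, 9, 54, 91, 7]
Insert 9: [9, 39, 61, 82, 91, 54, 91, 7]
Insert 54: [9, 39, 54, 61, 82, 91, 91, 7]
Insert 91: [9, 39, 54, 61, 82, 91, 91, 7]
Insert 7: [7, 9, 39, 54, 61, 82, 91, 91]

Sorted: [7, 9, 39, 54, 61, 82, 91, 91]


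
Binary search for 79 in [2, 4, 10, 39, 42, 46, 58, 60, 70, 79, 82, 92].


Step 1: lo=0, hi=11, mid=5, val=46
Step 2: lo=6, hi=11, mid=8, val=70
Step 3: lo=9, hi=11, mid=10, val=82
Step 4: lo=9, hi=9, mid=9, val=79

Found at index 9


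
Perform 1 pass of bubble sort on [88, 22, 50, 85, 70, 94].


Initial: [88, 22, 50, 85, 70, 94]
Pass 1: [22, 50, 85, 70, 88, 94] (4 swaps)

After 1 pass: [22, 50, 85, 70, 88, 94]


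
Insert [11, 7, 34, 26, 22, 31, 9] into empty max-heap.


Insert 11: [11]
Insert 7: [11, 7]
Insert 34: [34, 7, 11]
Insert 26: [34, 26, 11, 7]
Insert 22: [34, 26, 11, 7, 22]
Insert 31: [34, 26, 31, 7, 22, 11]
Insert 9: [34, 26, 31, 7, 22, 11, 9]

Final heap: [34, 26, 31, 7, 22, 11, 9]


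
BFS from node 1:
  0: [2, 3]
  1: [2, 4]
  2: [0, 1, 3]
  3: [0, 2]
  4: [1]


Visit 1, enqueue [2, 4]
Visit 2, enqueue [0, 3]
Visit 4, enqueue []
Visit 0, enqueue []
Visit 3, enqueue []

BFS order: [1, 2, 4, 0, 3]


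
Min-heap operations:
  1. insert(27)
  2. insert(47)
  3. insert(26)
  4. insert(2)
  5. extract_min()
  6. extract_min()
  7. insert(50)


insert(27) -> [27]
insert(47) -> [27, 47]
insert(26) -> [26, 47, 27]
insert(2) -> [2, 26, 27, 47]
extract_min()->2, [26, 47, 27]
extract_min()->26, [27, 47]
insert(50) -> [27, 47, 50]

Final heap: [27, 47, 50]


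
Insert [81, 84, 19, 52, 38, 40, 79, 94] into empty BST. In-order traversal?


Insert 81: root
Insert 84: R from 81
Insert 19: L from 81
Insert 52: L from 81 -> R from 19
Insert 38: L from 81 -> R from 19 -> L from 52
Insert 40: L from 81 -> R from 19 -> L from 52 -> R from 38
Insert 79: L from 81 -> R from 19 -> R from 52
Insert 94: R from 81 -> R from 84

In-order: [19, 38, 40, 52, 79, 81, 84, 94]


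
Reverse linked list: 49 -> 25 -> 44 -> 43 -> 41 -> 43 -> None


Step 1: curr=49, set curr.next=prev(None) | reversed so far: 49
Step 2: curr=25, set curr.next=prev(49) | reversed so far: 25 -> 49
Step 3: curr=44, set curr.next=prev(25) | reversed so far: 44 -> 25 -> 49
Step 4: curr=43, set curr.next=prev(44) | reversed so far: 43 -> 44 -> 25 -> 49
Step 5: curr=41, set curr.next=prev(43) | reversed so far: 41 -> 43 -> 44 -> 25 -> 49
Step 6: curr=43, set curr.next=prev(41) | reversed so far: 43 -> 41 -> 43 -> 44 -> 25 -> 49

43 -> 41 -> 43 -> 44 -> 25 -> 49 -> None


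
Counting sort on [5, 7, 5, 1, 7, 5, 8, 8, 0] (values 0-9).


Input: [5, 7, 5, 1, 7, 5, 8, 8, 0]
Counts: [1, 1, 0, 0, 0, 3, 0, 2, 2, 0]

Sorted: [0, 1, 5, 5, 5, 7, 7, 8, 8]


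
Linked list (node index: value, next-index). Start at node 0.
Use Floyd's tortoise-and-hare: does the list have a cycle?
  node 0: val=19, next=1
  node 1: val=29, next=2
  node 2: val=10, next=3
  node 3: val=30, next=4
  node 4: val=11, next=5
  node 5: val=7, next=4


Floyd's tortoise (slow, +1) and hare (fast, +2):
  init: slow=0, fast=0
  step 1: slow=1, fast=2
  step 2: slow=2, fast=4
  step 3: slow=3, fast=4
  step 4: slow=4, fast=4
  slow == fast at node 4: cycle detected

Cycle: yes


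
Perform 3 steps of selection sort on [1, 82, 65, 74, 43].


Initial: [1, 82, 65, 74, 43]
Step 1: min=1 at 0
  Swap: [1, 82, 65, 74, 43]
Step 2: min=43 at 4
  Swap: [1, 43, 65, 74, 82]
Step 3: min=65 at 2
  Swap: [1, 43, 65, 74, 82]

After 3 steps: [1, 43, 65, 74, 82]


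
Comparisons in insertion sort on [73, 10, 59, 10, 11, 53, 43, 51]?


Algorithm: insertion sort
Input: [73, 10, 59, 10, 11, 53, 43, 51]
Sorted: [10, 10, 11, 43, 51, 53, 59, 73]

20


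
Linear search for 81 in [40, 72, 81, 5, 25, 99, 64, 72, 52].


i=0: 40!=81
i=1: 72!=81
i=2: 81==81 found!

Found at 2, 3 comps


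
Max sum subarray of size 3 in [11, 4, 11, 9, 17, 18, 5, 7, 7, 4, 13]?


[0:3]: 26
[1:4]: 24
[2:5]: 37
[3:6]: 44
[4:7]: 40
[5:8]: 30
[6:9]: 19
[7:10]: 18
[8:11]: 24

Max: 44 at [3:6]


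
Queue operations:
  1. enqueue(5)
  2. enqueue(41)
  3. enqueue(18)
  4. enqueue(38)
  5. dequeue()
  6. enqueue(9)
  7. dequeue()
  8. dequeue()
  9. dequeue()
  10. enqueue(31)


enqueue(5) -> [5]
enqueue(41) -> [5, 41]
enqueue(18) -> [5, 41, 18]
enqueue(38) -> [5, 41, 18, 38]
dequeue()->5, [41, 18, 38]
enqueue(9) -> [41, 18, 38, 9]
dequeue()->41, [18, 38, 9]
dequeue()->18, [38, 9]
dequeue()->38, [9]
enqueue(31) -> [9, 31]

Final queue: [9, 31]


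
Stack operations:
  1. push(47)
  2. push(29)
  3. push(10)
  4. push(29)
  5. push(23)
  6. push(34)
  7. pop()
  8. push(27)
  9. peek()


push(47) -> [47]
push(29) -> [47, 29]
push(10) -> [47, 29, 10]
push(29) -> [47, 29, 10, 29]
push(23) -> [47, 29, 10, 29, 23]
push(34) -> [47, 29, 10, 29, 23, 34]
pop()->34, [47, 29, 10, 29, 23]
push(27) -> [47, 29, 10, 29, 23, 27]
peek()->27

Final stack: [47, 29, 10, 29, 23, 27]


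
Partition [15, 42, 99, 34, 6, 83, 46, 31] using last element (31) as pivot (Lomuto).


Pivot: 31
  15 <= 31: advance i (no swap)
  6 <= 31: swap -> [15, 6, 99, 34, 42, 83, 46, 31]
Place pivot at 2: [15, 6, 31, 34, 42, 83, 46, 99]

Partitioned: [15, 6, 31, 34, 42, 83, 46, 99]


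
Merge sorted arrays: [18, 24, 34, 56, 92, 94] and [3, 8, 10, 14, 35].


Take 3 from B
Take 8 from B
Take 10 from B
Take 14 from B
Take 18 from A
Take 24 from A
Take 34 from A
Take 35 from B

Merged: [3, 8, 10, 14, 18, 24, 34, 35, 56, 92, 94]


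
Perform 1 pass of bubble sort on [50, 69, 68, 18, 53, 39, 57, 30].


Initial: [50, 69, 68, 18, 53, 39, 57, 30]
Pass 1: [50, 68, 18, 53, 39, 57, 30, 69] (6 swaps)

After 1 pass: [50, 68, 18, 53, 39, 57, 30, 69]


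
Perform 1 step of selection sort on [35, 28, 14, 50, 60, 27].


Initial: [35, 28, 14, 50, 60, 27]
Step 1: min=14 at 2
  Swap: [14, 28, 35, 50, 60, 27]

After 1 step: [14, 28, 35, 50, 60, 27]


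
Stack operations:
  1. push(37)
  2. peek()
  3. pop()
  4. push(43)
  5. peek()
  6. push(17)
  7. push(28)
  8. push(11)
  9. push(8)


push(37) -> [37]
peek()->37
pop()->37, []
push(43) -> [43]
peek()->43
push(17) -> [43, 17]
push(28) -> [43, 17, 28]
push(11) -> [43, 17, 28, 11]
push(8) -> [43, 17, 28, 11, 8]

Final stack: [43, 17, 28, 11, 8]


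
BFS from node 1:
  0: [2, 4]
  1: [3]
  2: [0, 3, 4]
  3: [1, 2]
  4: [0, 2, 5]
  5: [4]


Visit 1, enqueue [3]
Visit 3, enqueue [2]
Visit 2, enqueue [0, 4]
Visit 0, enqueue []
Visit 4, enqueue [5]
Visit 5, enqueue []

BFS order: [1, 3, 2, 0, 4, 5]


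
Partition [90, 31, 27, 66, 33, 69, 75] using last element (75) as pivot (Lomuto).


Pivot: 75
  31 <= 75: swap -> [31, 90, 27, 66, 33, 69, 75]
  27 <= 75: swap -> [31, 27, 90, 66, 33, 69, 75]
  66 <= 75: swap -> [31, 27, 66, 90, 33, 69, 75]
  33 <= 75: swap -> [31, 27, 66, 33, 90, 69, 75]
  69 <= 75: swap -> [31, 27, 66, 33, 69, 90, 75]
Place pivot at 5: [31, 27, 66, 33, 69, 75, 90]

Partitioned: [31, 27, 66, 33, 69, 75, 90]


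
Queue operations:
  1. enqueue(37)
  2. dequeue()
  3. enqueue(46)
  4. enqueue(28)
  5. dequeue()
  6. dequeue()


enqueue(37) -> [37]
dequeue()->37, []
enqueue(46) -> [46]
enqueue(28) -> [46, 28]
dequeue()->46, [28]
dequeue()->28, []

Final queue: []


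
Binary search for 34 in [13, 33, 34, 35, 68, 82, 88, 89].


Step 1: lo=0, hi=7, mid=3, val=35
Step 2: lo=0, hi=2, mid=1, val=33
Step 3: lo=2, hi=2, mid=2, val=34

Found at index 2


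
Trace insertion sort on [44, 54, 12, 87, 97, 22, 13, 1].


Initial: [44, 54, 12, 87, 97, 22, 13, 1]
Insert 54: [44, 54, 12, 87, 97, 22, 13, 1]
Insert 12: [12, 44, 54, 87, 97, 22, 13, 1]
Insert 87: [12, 44, 54, 87, 97, 22, 13, 1]
Insert 97: [12, 44, 54, 87, 97, 22, 13, 1]
Insert 22: [12, 22, 44, 54, 87, 97, 13, 1]
Insert 13: [12, 13, 22, 44, 54, 87, 97, 1]
Insert 1: [1, 12, 13, 22, 44, 54, 87, 97]

Sorted: [1, 12, 13, 22, 44, 54, 87, 97]


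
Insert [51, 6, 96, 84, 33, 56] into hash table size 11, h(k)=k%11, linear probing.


Insert 51: h=7 -> slot 7
Insert 6: h=6 -> slot 6
Insert 96: h=8 -> slot 8
Insert 84: h=7, 2 probes -> slot 9
Insert 33: h=0 -> slot 0
Insert 56: h=1 -> slot 1

Table: [33, 56, None, None, None, None, 6, 51, 96, 84, None]


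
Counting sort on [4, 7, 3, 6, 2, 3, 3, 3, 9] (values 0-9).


Input: [4, 7, 3, 6, 2, 3, 3, 3, 9]
Counts: [0, 0, 1, 4, 1, 0, 1, 1, 0, 1]

Sorted: [2, 3, 3, 3, 3, 4, 6, 7, 9]


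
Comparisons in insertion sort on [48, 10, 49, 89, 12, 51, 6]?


Algorithm: insertion sort
Input: [48, 10, 49, 89, 12, 51, 6]
Sorted: [6, 10, 12, 48, 49, 51, 89]

15


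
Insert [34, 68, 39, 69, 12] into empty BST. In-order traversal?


Insert 34: root
Insert 68: R from 34
Insert 39: R from 34 -> L from 68
Insert 69: R from 34 -> R from 68
Insert 12: L from 34

In-order: [12, 34, 39, 68, 69]


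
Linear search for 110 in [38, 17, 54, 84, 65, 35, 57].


i=0: 38!=110
i=1: 17!=110
i=2: 54!=110
i=3: 84!=110
i=4: 65!=110
i=5: 35!=110
i=6: 57!=110

Not found, 7 comps


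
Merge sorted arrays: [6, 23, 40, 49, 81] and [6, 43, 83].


Take 6 from A
Take 6 from B
Take 23 from A
Take 40 from A
Take 43 from B
Take 49 from A
Take 81 from A

Merged: [6, 6, 23, 40, 43, 49, 81, 83]


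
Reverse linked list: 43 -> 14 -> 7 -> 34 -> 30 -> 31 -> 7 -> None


Step 1: curr=43, set curr.next=prev(None) | reversed so far: 43
Step 2: curr=14, set curr.next=prev(43) | reversed so far: 14 -> 43
Step 3: curr=7, set curr.next=prev(14) | reversed so far: 7 -> 14 -> 43
Step 4: curr=34, set curr.next=prev(7) | reversed so far: 34 -> 7 -> 14 -> 43
Step 5: curr=30, set curr.next=prev(34) | reversed so far: 30 -> 34 -> 7 -> 14 -> 43
Step 6: curr=31, set curr.next=prev(30) | reversed so far: 31 -> 30 -> 34 -> 7 -> 14 -> 43
Step 7: curr=7, set curr.next=prev(31) | reversed so far: 7 -> 31 -> 30 -> 34 -> 7 -> 14 -> 43

7 -> 31 -> 30 -> 34 -> 7 -> 14 -> 43 -> None


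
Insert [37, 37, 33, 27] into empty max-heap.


Insert 37: [37]
Insert 37: [37, 37]
Insert 33: [37, 37, 33]
Insert 27: [37, 37, 33, 27]

Final heap: [37, 37, 33, 27]


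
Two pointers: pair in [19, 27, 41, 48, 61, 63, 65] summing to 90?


lo=0(19)+hi=6(65)=84
lo=1(27)+hi=6(65)=92
lo=1(27)+hi=5(63)=90

Yes: 27+63=90


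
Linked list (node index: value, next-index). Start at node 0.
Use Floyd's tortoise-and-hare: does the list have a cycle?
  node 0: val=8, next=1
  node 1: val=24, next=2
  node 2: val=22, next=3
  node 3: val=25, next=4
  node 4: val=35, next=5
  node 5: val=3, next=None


Floyd's tortoise (slow, +1) and hare (fast, +2):
  init: slow=0, fast=0
  step 1: slow=1, fast=2
  step 2: slow=2, fast=4
  step 3: fast 4->5->None, no cycle

Cycle: no


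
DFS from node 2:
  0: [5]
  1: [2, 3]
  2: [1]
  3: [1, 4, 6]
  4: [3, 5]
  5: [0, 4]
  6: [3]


Visit 2, push [1]
Visit 1, push [3]
Visit 3, push [6, 4]
Visit 4, push [5]
Visit 5, push [0]
Visit 0, push []
Visit 6, push []

DFS order: [2, 1, 3, 4, 5, 0, 6]


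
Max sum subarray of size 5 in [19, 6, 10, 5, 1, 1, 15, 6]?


[0:5]: 41
[1:6]: 23
[2:7]: 32
[3:8]: 28

Max: 41 at [0:5]


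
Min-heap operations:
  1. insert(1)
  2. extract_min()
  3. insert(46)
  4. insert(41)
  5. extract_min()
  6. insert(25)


insert(1) -> [1]
extract_min()->1, []
insert(46) -> [46]
insert(41) -> [41, 46]
extract_min()->41, [46]
insert(25) -> [25, 46]

Final heap: [25, 46]


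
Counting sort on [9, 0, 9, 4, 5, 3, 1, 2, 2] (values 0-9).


Input: [9, 0, 9, 4, 5, 3, 1, 2, 2]
Counts: [1, 1, 2, 1, 1, 1, 0, 0, 0, 2]

Sorted: [0, 1, 2, 2, 3, 4, 5, 9, 9]


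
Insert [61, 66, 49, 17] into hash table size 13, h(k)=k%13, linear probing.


Insert 61: h=9 -> slot 9
Insert 66: h=1 -> slot 1
Insert 49: h=10 -> slot 10
Insert 17: h=4 -> slot 4

Table: [None, 66, None, None, 17, None, None, None, None, 61, 49, None, None]


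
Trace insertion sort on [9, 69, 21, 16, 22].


Initial: [9, 69, 21, 16, 22]
Insert 69: [9, 69, 21, 16, 22]
Insert 21: [9, 21, 69, 16, 22]
Insert 16: [9, 16, 21, 69, 22]
Insert 22: [9, 16, 21, 22, 69]

Sorted: [9, 16, 21, 22, 69]


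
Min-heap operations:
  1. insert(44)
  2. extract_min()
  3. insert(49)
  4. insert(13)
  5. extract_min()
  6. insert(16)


insert(44) -> [44]
extract_min()->44, []
insert(49) -> [49]
insert(13) -> [13, 49]
extract_min()->13, [49]
insert(16) -> [16, 49]

Final heap: [16, 49]


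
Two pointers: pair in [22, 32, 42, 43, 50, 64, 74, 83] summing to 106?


lo=0(22)+hi=7(83)=105
lo=1(32)+hi=7(83)=115
lo=1(32)+hi=6(74)=106

Yes: 32+74=106


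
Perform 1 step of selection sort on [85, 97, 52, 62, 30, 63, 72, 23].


Initial: [85, 97, 52, 62, 30, 63, 72, 23]
Step 1: min=23 at 7
  Swap: [23, 97, 52, 62, 30, 63, 72, 85]

After 1 step: [23, 97, 52, 62, 30, 63, 72, 85]


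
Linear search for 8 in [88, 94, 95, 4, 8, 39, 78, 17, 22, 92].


i=0: 88!=8
i=1: 94!=8
i=2: 95!=8
i=3: 4!=8
i=4: 8==8 found!

Found at 4, 5 comps


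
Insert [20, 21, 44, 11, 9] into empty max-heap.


Insert 20: [20]
Insert 21: [21, 20]
Insert 44: [44, 20, 21]
Insert 11: [44, 20, 21, 11]
Insert 9: [44, 20, 21, 11, 9]

Final heap: [44, 20, 21, 11, 9]


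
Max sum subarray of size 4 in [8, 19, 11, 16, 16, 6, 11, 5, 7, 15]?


[0:4]: 54
[1:5]: 62
[2:6]: 49
[3:7]: 49
[4:8]: 38
[5:9]: 29
[6:10]: 38

Max: 62 at [1:5]


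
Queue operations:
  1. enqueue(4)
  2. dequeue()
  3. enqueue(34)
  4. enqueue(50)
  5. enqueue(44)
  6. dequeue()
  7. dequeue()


enqueue(4) -> [4]
dequeue()->4, []
enqueue(34) -> [34]
enqueue(50) -> [34, 50]
enqueue(44) -> [34, 50, 44]
dequeue()->34, [50, 44]
dequeue()->50, [44]

Final queue: [44]


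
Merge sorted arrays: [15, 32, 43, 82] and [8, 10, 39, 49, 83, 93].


Take 8 from B
Take 10 from B
Take 15 from A
Take 32 from A
Take 39 from B
Take 43 from A
Take 49 from B
Take 82 from A

Merged: [8, 10, 15, 32, 39, 43, 49, 82, 83, 93]


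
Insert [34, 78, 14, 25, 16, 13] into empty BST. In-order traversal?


Insert 34: root
Insert 78: R from 34
Insert 14: L from 34
Insert 25: L from 34 -> R from 14
Insert 16: L from 34 -> R from 14 -> L from 25
Insert 13: L from 34 -> L from 14

In-order: [13, 14, 16, 25, 34, 78]


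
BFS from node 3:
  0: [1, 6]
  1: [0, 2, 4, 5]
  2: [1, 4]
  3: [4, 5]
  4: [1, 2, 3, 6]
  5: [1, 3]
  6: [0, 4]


Visit 3, enqueue [4, 5]
Visit 4, enqueue [1, 2, 6]
Visit 5, enqueue []
Visit 1, enqueue [0]
Visit 2, enqueue []
Visit 6, enqueue []
Visit 0, enqueue []

BFS order: [3, 4, 5, 1, 2, 6, 0]


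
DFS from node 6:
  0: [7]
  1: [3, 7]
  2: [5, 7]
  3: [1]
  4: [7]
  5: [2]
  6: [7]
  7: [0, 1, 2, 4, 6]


Visit 6, push [7]
Visit 7, push [4, 2, 1, 0]
Visit 0, push []
Visit 1, push [3]
Visit 3, push []
Visit 2, push [5]
Visit 5, push []
Visit 4, push []

DFS order: [6, 7, 0, 1, 3, 2, 5, 4]


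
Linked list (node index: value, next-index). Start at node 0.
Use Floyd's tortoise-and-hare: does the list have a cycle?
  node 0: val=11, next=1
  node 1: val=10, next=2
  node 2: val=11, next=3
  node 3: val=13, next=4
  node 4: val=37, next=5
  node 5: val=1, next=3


Floyd's tortoise (slow, +1) and hare (fast, +2):
  init: slow=0, fast=0
  step 1: slow=1, fast=2
  step 2: slow=2, fast=4
  step 3: slow=3, fast=3
  slow == fast at node 3: cycle detected

Cycle: yes


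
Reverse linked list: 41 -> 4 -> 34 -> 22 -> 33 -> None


Step 1: curr=41, set curr.next=prev(None) | reversed so far: 41
Step 2: curr=4, set curr.next=prev(41) | reversed so far: 4 -> 41
Step 3: curr=34, set curr.next=prev(4) | reversed so far: 34 -> 4 -> 41
Step 4: curr=22, set curr.next=prev(34) | reversed so far: 22 -> 34 -> 4 -> 41
Step 5: curr=33, set curr.next=prev(22) | reversed so far: 33 -> 22 -> 34 -> 4 -> 41

33 -> 22 -> 34 -> 4 -> 41 -> None


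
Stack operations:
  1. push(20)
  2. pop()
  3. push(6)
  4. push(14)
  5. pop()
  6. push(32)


push(20) -> [20]
pop()->20, []
push(6) -> [6]
push(14) -> [6, 14]
pop()->14, [6]
push(32) -> [6, 32]

Final stack: [6, 32]


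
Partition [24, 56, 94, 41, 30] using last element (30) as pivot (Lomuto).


Pivot: 30
  24 <= 30: advance i (no swap)
Place pivot at 1: [24, 30, 94, 41, 56]

Partitioned: [24, 30, 94, 41, 56]


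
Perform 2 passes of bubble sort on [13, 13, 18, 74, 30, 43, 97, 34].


Initial: [13, 13, 18, 74, 30, 43, 97, 34]
Pass 1: [13, 13, 18, 30, 43, 74, 34, 97] (3 swaps)
Pass 2: [13, 13, 18, 30, 43, 34, 74, 97] (1 swaps)

After 2 passes: [13, 13, 18, 30, 43, 34, 74, 97]


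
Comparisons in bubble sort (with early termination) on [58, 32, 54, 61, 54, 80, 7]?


Algorithm: bubble sort (with early termination)
Input: [58, 32, 54, 61, 54, 80, 7]
Sorted: [7, 32, 54, 54, 58, 61, 80]

21


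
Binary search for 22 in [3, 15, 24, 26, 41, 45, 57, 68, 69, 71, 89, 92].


Step 1: lo=0, hi=11, mid=5, val=45
Step 2: lo=0, hi=4, mid=2, val=24
Step 3: lo=0, hi=1, mid=0, val=3
Step 4: lo=1, hi=1, mid=1, val=15

Not found


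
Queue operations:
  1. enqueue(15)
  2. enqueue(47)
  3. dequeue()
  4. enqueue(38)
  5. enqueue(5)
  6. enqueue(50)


enqueue(15) -> [15]
enqueue(47) -> [15, 47]
dequeue()->15, [47]
enqueue(38) -> [47, 38]
enqueue(5) -> [47, 38, 5]
enqueue(50) -> [47, 38, 5, 50]

Final queue: [47, 38, 5, 50]


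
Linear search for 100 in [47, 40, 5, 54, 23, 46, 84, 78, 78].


i=0: 47!=100
i=1: 40!=100
i=2: 5!=100
i=3: 54!=100
i=4: 23!=100
i=5: 46!=100
i=6: 84!=100
i=7: 78!=100
i=8: 78!=100

Not found, 9 comps


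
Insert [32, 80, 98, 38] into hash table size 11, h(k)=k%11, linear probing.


Insert 32: h=10 -> slot 10
Insert 80: h=3 -> slot 3
Insert 98: h=10, 1 probes -> slot 0
Insert 38: h=5 -> slot 5

Table: [98, None, None, 80, None, 38, None, None, None, None, 32]


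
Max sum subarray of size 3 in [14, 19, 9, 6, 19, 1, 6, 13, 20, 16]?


[0:3]: 42
[1:4]: 34
[2:5]: 34
[3:6]: 26
[4:7]: 26
[5:8]: 20
[6:9]: 39
[7:10]: 49

Max: 49 at [7:10]


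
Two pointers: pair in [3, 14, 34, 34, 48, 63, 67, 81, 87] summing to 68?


lo=0(3)+hi=8(87)=90
lo=0(3)+hi=7(81)=84
lo=0(3)+hi=6(67)=70
lo=0(3)+hi=5(63)=66
lo=1(14)+hi=5(63)=77
lo=1(14)+hi=4(48)=62
lo=2(34)+hi=4(48)=82
lo=2(34)+hi=3(34)=68

Yes: 34+34=68


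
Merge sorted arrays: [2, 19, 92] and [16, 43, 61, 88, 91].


Take 2 from A
Take 16 from B
Take 19 from A
Take 43 from B
Take 61 from B
Take 88 from B
Take 91 from B

Merged: [2, 16, 19, 43, 61, 88, 91, 92]


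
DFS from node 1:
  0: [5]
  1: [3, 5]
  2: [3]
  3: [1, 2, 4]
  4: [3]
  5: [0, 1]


Visit 1, push [5, 3]
Visit 3, push [4, 2]
Visit 2, push []
Visit 4, push []
Visit 5, push [0]
Visit 0, push []

DFS order: [1, 3, 2, 4, 5, 0]


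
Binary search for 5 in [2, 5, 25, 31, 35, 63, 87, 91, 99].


Step 1: lo=0, hi=8, mid=4, val=35
Step 2: lo=0, hi=3, mid=1, val=5

Found at index 1


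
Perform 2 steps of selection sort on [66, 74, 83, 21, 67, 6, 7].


Initial: [66, 74, 83, 21, 67, 6, 7]
Step 1: min=6 at 5
  Swap: [6, 74, 83, 21, 67, 66, 7]
Step 2: min=7 at 6
  Swap: [6, 7, 83, 21, 67, 66, 74]

After 2 steps: [6, 7, 83, 21, 67, 66, 74]


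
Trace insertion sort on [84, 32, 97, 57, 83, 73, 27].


Initial: [84, 32, 97, 57, 83, 73, 27]
Insert 32: [32, 84, 97, 57, 83, 73, 27]
Insert 97: [32, 84, 97, 57, 83, 73, 27]
Insert 57: [32, 57, 84, 97, 83, 73, 27]
Insert 83: [32, 57, 83, 84, 97, 73, 27]
Insert 73: [32, 57, 73, 83, 84, 97, 27]
Insert 27: [27, 32, 57, 73, 83, 84, 97]

Sorted: [27, 32, 57, 73, 83, 84, 97]


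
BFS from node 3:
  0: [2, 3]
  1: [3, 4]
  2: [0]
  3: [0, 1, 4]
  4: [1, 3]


Visit 3, enqueue [0, 1, 4]
Visit 0, enqueue [2]
Visit 1, enqueue []
Visit 4, enqueue []
Visit 2, enqueue []

BFS order: [3, 0, 1, 4, 2]


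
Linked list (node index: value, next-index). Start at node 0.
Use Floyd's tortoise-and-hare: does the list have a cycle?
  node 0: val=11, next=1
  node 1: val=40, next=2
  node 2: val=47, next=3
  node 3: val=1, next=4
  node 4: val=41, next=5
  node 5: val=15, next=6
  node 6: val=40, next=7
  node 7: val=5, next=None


Floyd's tortoise (slow, +1) and hare (fast, +2):
  init: slow=0, fast=0
  step 1: slow=1, fast=2
  step 2: slow=2, fast=4
  step 3: slow=3, fast=6
  step 4: fast 6->7->None, no cycle

Cycle: no


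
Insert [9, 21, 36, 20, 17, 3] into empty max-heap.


Insert 9: [9]
Insert 21: [21, 9]
Insert 36: [36, 9, 21]
Insert 20: [36, 20, 21, 9]
Insert 17: [36, 20, 21, 9, 17]
Insert 3: [36, 20, 21, 9, 17, 3]

Final heap: [36, 20, 21, 9, 17, 3]


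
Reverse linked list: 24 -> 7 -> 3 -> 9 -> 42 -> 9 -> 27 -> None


Step 1: curr=24, set curr.next=prev(None) | reversed so far: 24
Step 2: curr=7, set curr.next=prev(24) | reversed so far: 7 -> 24
Step 3: curr=3, set curr.next=prev(7) | reversed so far: 3 -> 7 -> 24
Step 4: curr=9, set curr.next=prev(3) | reversed so far: 9 -> 3 -> 7 -> 24
Step 5: curr=42, set curr.next=prev(9) | reversed so far: 42 -> 9 -> 3 -> 7 -> 24
Step 6: curr=9, set curr.next=prev(42) | reversed so far: 9 -> 42 -> 9 -> 3 -> 7 -> 24
Step 7: curr=27, set curr.next=prev(9) | reversed so far: 27 -> 9 -> 42 -> 9 -> 3 -> 7 -> 24

27 -> 9 -> 42 -> 9 -> 3 -> 7 -> 24 -> None


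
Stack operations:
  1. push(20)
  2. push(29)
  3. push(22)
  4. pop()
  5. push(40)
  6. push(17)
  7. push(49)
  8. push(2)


push(20) -> [20]
push(29) -> [20, 29]
push(22) -> [20, 29, 22]
pop()->22, [20, 29]
push(40) -> [20, 29, 40]
push(17) -> [20, 29, 40, 17]
push(49) -> [20, 29, 40, 17, 49]
push(2) -> [20, 29, 40, 17, 49, 2]

Final stack: [20, 29, 40, 17, 49, 2]


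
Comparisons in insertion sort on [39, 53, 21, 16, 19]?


Algorithm: insertion sort
Input: [39, 53, 21, 16, 19]
Sorted: [16, 19, 21, 39, 53]

10


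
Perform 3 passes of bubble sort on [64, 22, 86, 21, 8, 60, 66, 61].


Initial: [64, 22, 86, 21, 8, 60, 66, 61]
Pass 1: [22, 64, 21, 8, 60, 66, 61, 86] (6 swaps)
Pass 2: [22, 21, 8, 60, 64, 61, 66, 86] (4 swaps)
Pass 3: [21, 8, 22, 60, 61, 64, 66, 86] (3 swaps)

After 3 passes: [21, 8, 22, 60, 61, 64, 66, 86]


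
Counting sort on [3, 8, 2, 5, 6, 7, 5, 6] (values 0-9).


Input: [3, 8, 2, 5, 6, 7, 5, 6]
Counts: [0, 0, 1, 1, 0, 2, 2, 1, 1, 0]

Sorted: [2, 3, 5, 5, 6, 6, 7, 8]


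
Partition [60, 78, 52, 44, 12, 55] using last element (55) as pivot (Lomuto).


Pivot: 55
  52 <= 55: swap -> [52, 78, 60, 44, 12, 55]
  44 <= 55: swap -> [52, 44, 60, 78, 12, 55]
  12 <= 55: swap -> [52, 44, 12, 78, 60, 55]
Place pivot at 3: [52, 44, 12, 55, 60, 78]

Partitioned: [52, 44, 12, 55, 60, 78]


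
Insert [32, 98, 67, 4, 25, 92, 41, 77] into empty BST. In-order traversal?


Insert 32: root
Insert 98: R from 32
Insert 67: R from 32 -> L from 98
Insert 4: L from 32
Insert 25: L from 32 -> R from 4
Insert 92: R from 32 -> L from 98 -> R from 67
Insert 41: R from 32 -> L from 98 -> L from 67
Insert 77: R from 32 -> L from 98 -> R from 67 -> L from 92

In-order: [4, 25, 32, 41, 67, 77, 92, 98]


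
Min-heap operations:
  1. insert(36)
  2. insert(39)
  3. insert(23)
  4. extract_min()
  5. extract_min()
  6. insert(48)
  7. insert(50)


insert(36) -> [36]
insert(39) -> [36, 39]
insert(23) -> [23, 39, 36]
extract_min()->23, [36, 39]
extract_min()->36, [39]
insert(48) -> [39, 48]
insert(50) -> [39, 48, 50]

Final heap: [39, 48, 50]


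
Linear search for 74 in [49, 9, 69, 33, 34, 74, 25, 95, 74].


i=0: 49!=74
i=1: 9!=74
i=2: 69!=74
i=3: 33!=74
i=4: 34!=74
i=5: 74==74 found!

Found at 5, 6 comps


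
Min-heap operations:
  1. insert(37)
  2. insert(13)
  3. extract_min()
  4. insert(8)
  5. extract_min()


insert(37) -> [37]
insert(13) -> [13, 37]
extract_min()->13, [37]
insert(8) -> [8, 37]
extract_min()->8, [37]

Final heap: [37]


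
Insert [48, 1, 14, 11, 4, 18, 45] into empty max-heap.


Insert 48: [48]
Insert 1: [48, 1]
Insert 14: [48, 1, 14]
Insert 11: [48, 11, 14, 1]
Insert 4: [48, 11, 14, 1, 4]
Insert 18: [48, 11, 18, 1, 4, 14]
Insert 45: [48, 11, 45, 1, 4, 14, 18]

Final heap: [48, 11, 45, 1, 4, 14, 18]


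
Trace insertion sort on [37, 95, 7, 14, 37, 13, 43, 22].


Initial: [37, 95, 7, 14, 37, 13, 43, 22]
Insert 95: [37, 95, 7, 14, 37, 13, 43, 22]
Insert 7: [7, 37, 95, 14, 37, 13, 43, 22]
Insert 14: [7, 14, 37, 95, 37, 13, 43, 22]
Insert 37: [7, 14, 37, 37, 95, 13, 43, 22]
Insert 13: [7, 13, 14, 37, 37, 95, 43, 22]
Insert 43: [7, 13, 14, 37, 37, 43, 95, 22]
Insert 22: [7, 13, 14, 22, 37, 37, 43, 95]

Sorted: [7, 13, 14, 22, 37, 37, 43, 95]


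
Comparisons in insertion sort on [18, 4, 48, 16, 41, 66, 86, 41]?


Algorithm: insertion sort
Input: [18, 4, 48, 16, 41, 66, 86, 41]
Sorted: [4, 16, 18, 41, 41, 48, 66, 86]

13


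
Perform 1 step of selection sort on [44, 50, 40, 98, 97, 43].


Initial: [44, 50, 40, 98, 97, 43]
Step 1: min=40 at 2
  Swap: [40, 50, 44, 98, 97, 43]

After 1 step: [40, 50, 44, 98, 97, 43]


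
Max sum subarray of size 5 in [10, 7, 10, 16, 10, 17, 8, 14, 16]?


[0:5]: 53
[1:6]: 60
[2:7]: 61
[3:8]: 65
[4:9]: 65

Max: 65 at [3:8]


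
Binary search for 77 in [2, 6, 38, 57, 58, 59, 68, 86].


Step 1: lo=0, hi=7, mid=3, val=57
Step 2: lo=4, hi=7, mid=5, val=59
Step 3: lo=6, hi=7, mid=6, val=68
Step 4: lo=7, hi=7, mid=7, val=86

Not found


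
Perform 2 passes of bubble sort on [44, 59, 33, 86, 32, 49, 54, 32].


Initial: [44, 59, 33, 86, 32, 49, 54, 32]
Pass 1: [44, 33, 59, 32, 49, 54, 32, 86] (5 swaps)
Pass 2: [33, 44, 32, 49, 54, 32, 59, 86] (5 swaps)

After 2 passes: [33, 44, 32, 49, 54, 32, 59, 86]


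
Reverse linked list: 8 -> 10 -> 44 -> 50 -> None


Step 1: curr=8, set curr.next=prev(None) | reversed so far: 8
Step 2: curr=10, set curr.next=prev(8) | reversed so far: 10 -> 8
Step 3: curr=44, set curr.next=prev(10) | reversed so far: 44 -> 10 -> 8
Step 4: curr=50, set curr.next=prev(44) | reversed so far: 50 -> 44 -> 10 -> 8

50 -> 44 -> 10 -> 8 -> None


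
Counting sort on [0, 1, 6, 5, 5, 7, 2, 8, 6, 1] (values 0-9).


Input: [0, 1, 6, 5, 5, 7, 2, 8, 6, 1]
Counts: [1, 2, 1, 0, 0, 2, 2, 1, 1, 0]

Sorted: [0, 1, 1, 2, 5, 5, 6, 6, 7, 8]


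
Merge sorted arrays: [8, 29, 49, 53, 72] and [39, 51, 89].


Take 8 from A
Take 29 from A
Take 39 from B
Take 49 from A
Take 51 from B
Take 53 from A
Take 72 from A

Merged: [8, 29, 39, 49, 51, 53, 72, 89]


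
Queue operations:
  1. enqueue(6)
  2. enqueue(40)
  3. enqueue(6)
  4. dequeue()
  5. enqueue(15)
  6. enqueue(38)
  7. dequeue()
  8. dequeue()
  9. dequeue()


enqueue(6) -> [6]
enqueue(40) -> [6, 40]
enqueue(6) -> [6, 40, 6]
dequeue()->6, [40, 6]
enqueue(15) -> [40, 6, 15]
enqueue(38) -> [40, 6, 15, 38]
dequeue()->40, [6, 15, 38]
dequeue()->6, [15, 38]
dequeue()->15, [38]

Final queue: [38]


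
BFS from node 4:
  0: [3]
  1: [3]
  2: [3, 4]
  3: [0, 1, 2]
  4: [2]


Visit 4, enqueue [2]
Visit 2, enqueue [3]
Visit 3, enqueue [0, 1]
Visit 0, enqueue []
Visit 1, enqueue []

BFS order: [4, 2, 3, 0, 1]


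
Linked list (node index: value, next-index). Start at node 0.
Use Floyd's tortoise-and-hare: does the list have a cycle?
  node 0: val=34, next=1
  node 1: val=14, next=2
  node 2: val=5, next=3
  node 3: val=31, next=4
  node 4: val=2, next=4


Floyd's tortoise (slow, +1) and hare (fast, +2):
  init: slow=0, fast=0
  step 1: slow=1, fast=2
  step 2: slow=2, fast=4
  step 3: slow=3, fast=4
  step 4: slow=4, fast=4
  slow == fast at node 4: cycle detected

Cycle: yes


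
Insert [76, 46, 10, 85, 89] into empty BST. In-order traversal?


Insert 76: root
Insert 46: L from 76
Insert 10: L from 76 -> L from 46
Insert 85: R from 76
Insert 89: R from 76 -> R from 85

In-order: [10, 46, 76, 85, 89]


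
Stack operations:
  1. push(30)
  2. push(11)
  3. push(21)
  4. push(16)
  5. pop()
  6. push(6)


push(30) -> [30]
push(11) -> [30, 11]
push(21) -> [30, 11, 21]
push(16) -> [30, 11, 21, 16]
pop()->16, [30, 11, 21]
push(6) -> [30, 11, 21, 6]

Final stack: [30, 11, 21, 6]


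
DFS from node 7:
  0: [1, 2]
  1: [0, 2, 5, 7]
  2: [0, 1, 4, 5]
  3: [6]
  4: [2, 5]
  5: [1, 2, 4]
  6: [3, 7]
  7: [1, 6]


Visit 7, push [6, 1]
Visit 1, push [5, 2, 0]
Visit 0, push [2]
Visit 2, push [5, 4]
Visit 4, push [5]
Visit 5, push []
Visit 6, push [3]
Visit 3, push []

DFS order: [7, 1, 0, 2, 4, 5, 6, 3]


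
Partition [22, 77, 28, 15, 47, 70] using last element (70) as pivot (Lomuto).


Pivot: 70
  22 <= 70: advance i (no swap)
  28 <= 70: swap -> [22, 28, 77, 15, 47, 70]
  15 <= 70: swap -> [22, 28, 15, 77, 47, 70]
  47 <= 70: swap -> [22, 28, 15, 47, 77, 70]
Place pivot at 4: [22, 28, 15, 47, 70, 77]

Partitioned: [22, 28, 15, 47, 70, 77]


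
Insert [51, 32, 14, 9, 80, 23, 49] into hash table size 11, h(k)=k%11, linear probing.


Insert 51: h=7 -> slot 7
Insert 32: h=10 -> slot 10
Insert 14: h=3 -> slot 3
Insert 9: h=9 -> slot 9
Insert 80: h=3, 1 probes -> slot 4
Insert 23: h=1 -> slot 1
Insert 49: h=5 -> slot 5

Table: [None, 23, None, 14, 80, 49, None, 51, None, 9, 32]


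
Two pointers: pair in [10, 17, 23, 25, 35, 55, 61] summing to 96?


lo=0(10)+hi=6(61)=71
lo=1(17)+hi=6(61)=78
lo=2(23)+hi=6(61)=84
lo=3(25)+hi=6(61)=86
lo=4(35)+hi=6(61)=96

Yes: 35+61=96


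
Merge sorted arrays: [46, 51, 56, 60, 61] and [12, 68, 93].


Take 12 from B
Take 46 from A
Take 51 from A
Take 56 from A
Take 60 from A
Take 61 from A

Merged: [12, 46, 51, 56, 60, 61, 68, 93]


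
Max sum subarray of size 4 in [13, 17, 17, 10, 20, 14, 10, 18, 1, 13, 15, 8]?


[0:4]: 57
[1:5]: 64
[2:6]: 61
[3:7]: 54
[4:8]: 62
[5:9]: 43
[6:10]: 42
[7:11]: 47
[8:12]: 37

Max: 64 at [1:5]


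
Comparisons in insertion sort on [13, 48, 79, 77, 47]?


Algorithm: insertion sort
Input: [13, 48, 79, 77, 47]
Sorted: [13, 47, 48, 77, 79]

8


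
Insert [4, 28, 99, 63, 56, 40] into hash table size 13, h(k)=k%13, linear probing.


Insert 4: h=4 -> slot 4
Insert 28: h=2 -> slot 2
Insert 99: h=8 -> slot 8
Insert 63: h=11 -> slot 11
Insert 56: h=4, 1 probes -> slot 5
Insert 40: h=1 -> slot 1

Table: [None, 40, 28, None, 4, 56, None, None, 99, None, None, 63, None]


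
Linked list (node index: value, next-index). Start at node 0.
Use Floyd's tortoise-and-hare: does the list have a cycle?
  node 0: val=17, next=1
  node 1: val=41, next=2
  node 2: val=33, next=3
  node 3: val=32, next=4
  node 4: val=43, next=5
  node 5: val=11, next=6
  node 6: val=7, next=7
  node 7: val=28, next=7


Floyd's tortoise (slow, +1) and hare (fast, +2):
  init: slow=0, fast=0
  step 1: slow=1, fast=2
  step 2: slow=2, fast=4
  step 3: slow=3, fast=6
  step 4: slow=4, fast=7
  step 5: slow=5, fast=7
  step 6: slow=6, fast=7
  step 7: slow=7, fast=7
  slow == fast at node 7: cycle detected

Cycle: yes


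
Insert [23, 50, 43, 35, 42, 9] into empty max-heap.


Insert 23: [23]
Insert 50: [50, 23]
Insert 43: [50, 23, 43]
Insert 35: [50, 35, 43, 23]
Insert 42: [50, 42, 43, 23, 35]
Insert 9: [50, 42, 43, 23, 35, 9]

Final heap: [50, 42, 43, 23, 35, 9]


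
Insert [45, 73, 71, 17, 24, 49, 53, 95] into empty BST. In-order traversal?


Insert 45: root
Insert 73: R from 45
Insert 71: R from 45 -> L from 73
Insert 17: L from 45
Insert 24: L from 45 -> R from 17
Insert 49: R from 45 -> L from 73 -> L from 71
Insert 53: R from 45 -> L from 73 -> L from 71 -> R from 49
Insert 95: R from 45 -> R from 73

In-order: [17, 24, 45, 49, 53, 71, 73, 95]


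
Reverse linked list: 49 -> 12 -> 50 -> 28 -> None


Step 1: curr=49, set curr.next=prev(None) | reversed so far: 49
Step 2: curr=12, set curr.next=prev(49) | reversed so far: 12 -> 49
Step 3: curr=50, set curr.next=prev(12) | reversed so far: 50 -> 12 -> 49
Step 4: curr=28, set curr.next=prev(50) | reversed so far: 28 -> 50 -> 12 -> 49

28 -> 50 -> 12 -> 49 -> None


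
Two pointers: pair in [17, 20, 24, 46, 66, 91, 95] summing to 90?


lo=0(17)+hi=6(95)=112
lo=0(17)+hi=5(91)=108
lo=0(17)+hi=4(66)=83
lo=1(20)+hi=4(66)=86
lo=2(24)+hi=4(66)=90

Yes: 24+66=90


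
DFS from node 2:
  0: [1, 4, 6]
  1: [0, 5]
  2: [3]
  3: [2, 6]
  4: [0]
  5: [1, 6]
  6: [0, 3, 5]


Visit 2, push [3]
Visit 3, push [6]
Visit 6, push [5, 0]
Visit 0, push [4, 1]
Visit 1, push [5]
Visit 5, push []
Visit 4, push []

DFS order: [2, 3, 6, 0, 1, 5, 4]


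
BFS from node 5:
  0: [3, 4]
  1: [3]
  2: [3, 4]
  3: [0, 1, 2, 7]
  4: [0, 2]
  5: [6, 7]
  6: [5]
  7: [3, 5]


Visit 5, enqueue [6, 7]
Visit 6, enqueue []
Visit 7, enqueue [3]
Visit 3, enqueue [0, 1, 2]
Visit 0, enqueue [4]
Visit 1, enqueue []
Visit 2, enqueue []
Visit 4, enqueue []

BFS order: [5, 6, 7, 3, 0, 1, 2, 4]


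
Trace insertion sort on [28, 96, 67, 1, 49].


Initial: [28, 96, 67, 1, 49]
Insert 96: [28, 96, 67, 1, 49]
Insert 67: [28, 67, 96, 1, 49]
Insert 1: [1, 28, 67, 96, 49]
Insert 49: [1, 28, 49, 67, 96]

Sorted: [1, 28, 49, 67, 96]


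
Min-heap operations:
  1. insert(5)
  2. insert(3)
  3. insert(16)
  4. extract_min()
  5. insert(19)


insert(5) -> [5]
insert(3) -> [3, 5]
insert(16) -> [3, 5, 16]
extract_min()->3, [5, 16]
insert(19) -> [5, 16, 19]

Final heap: [5, 16, 19]


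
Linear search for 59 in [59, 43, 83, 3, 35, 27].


i=0: 59==59 found!

Found at 0, 1 comps


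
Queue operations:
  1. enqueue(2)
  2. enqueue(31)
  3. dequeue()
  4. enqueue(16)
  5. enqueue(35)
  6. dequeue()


enqueue(2) -> [2]
enqueue(31) -> [2, 31]
dequeue()->2, [31]
enqueue(16) -> [31, 16]
enqueue(35) -> [31, 16, 35]
dequeue()->31, [16, 35]

Final queue: [16, 35]


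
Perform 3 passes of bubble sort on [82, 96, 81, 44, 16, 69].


Initial: [82, 96, 81, 44, 16, 69]
Pass 1: [82, 81, 44, 16, 69, 96] (4 swaps)
Pass 2: [81, 44, 16, 69, 82, 96] (4 swaps)
Pass 3: [44, 16, 69, 81, 82, 96] (3 swaps)

After 3 passes: [44, 16, 69, 81, 82, 96]


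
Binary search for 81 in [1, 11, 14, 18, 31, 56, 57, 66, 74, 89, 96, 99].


Step 1: lo=0, hi=11, mid=5, val=56
Step 2: lo=6, hi=11, mid=8, val=74
Step 3: lo=9, hi=11, mid=10, val=96
Step 4: lo=9, hi=9, mid=9, val=89

Not found


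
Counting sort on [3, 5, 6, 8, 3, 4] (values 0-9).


Input: [3, 5, 6, 8, 3, 4]
Counts: [0, 0, 0, 2, 1, 1, 1, 0, 1, 0]

Sorted: [3, 3, 4, 5, 6, 8]


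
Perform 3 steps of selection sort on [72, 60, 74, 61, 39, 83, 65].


Initial: [72, 60, 74, 61, 39, 83, 65]
Step 1: min=39 at 4
  Swap: [39, 60, 74, 61, 72, 83, 65]
Step 2: min=60 at 1
  Swap: [39, 60, 74, 61, 72, 83, 65]
Step 3: min=61 at 3
  Swap: [39, 60, 61, 74, 72, 83, 65]

After 3 steps: [39, 60, 61, 74, 72, 83, 65]


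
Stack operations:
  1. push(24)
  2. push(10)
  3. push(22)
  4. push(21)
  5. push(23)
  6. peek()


push(24) -> [24]
push(10) -> [24, 10]
push(22) -> [24, 10, 22]
push(21) -> [24, 10, 22, 21]
push(23) -> [24, 10, 22, 21, 23]
peek()->23

Final stack: [24, 10, 22, 21, 23]


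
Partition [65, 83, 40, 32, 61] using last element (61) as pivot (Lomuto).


Pivot: 61
  40 <= 61: swap -> [40, 83, 65, 32, 61]
  32 <= 61: swap -> [40, 32, 65, 83, 61]
Place pivot at 2: [40, 32, 61, 83, 65]

Partitioned: [40, 32, 61, 83, 65]


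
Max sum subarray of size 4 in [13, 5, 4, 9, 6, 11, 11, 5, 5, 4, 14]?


[0:4]: 31
[1:5]: 24
[2:6]: 30
[3:7]: 37
[4:8]: 33
[5:9]: 32
[6:10]: 25
[7:11]: 28

Max: 37 at [3:7]


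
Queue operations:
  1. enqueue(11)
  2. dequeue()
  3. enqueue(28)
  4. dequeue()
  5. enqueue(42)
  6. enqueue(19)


enqueue(11) -> [11]
dequeue()->11, []
enqueue(28) -> [28]
dequeue()->28, []
enqueue(42) -> [42]
enqueue(19) -> [42, 19]

Final queue: [42, 19]


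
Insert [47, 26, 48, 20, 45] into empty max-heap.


Insert 47: [47]
Insert 26: [47, 26]
Insert 48: [48, 26, 47]
Insert 20: [48, 26, 47, 20]
Insert 45: [48, 45, 47, 20, 26]

Final heap: [48, 45, 47, 20, 26]


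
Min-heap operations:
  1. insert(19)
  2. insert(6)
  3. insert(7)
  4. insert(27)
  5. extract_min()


insert(19) -> [19]
insert(6) -> [6, 19]
insert(7) -> [6, 19, 7]
insert(27) -> [6, 19, 7, 27]
extract_min()->6, [7, 19, 27]

Final heap: [7, 19, 27]


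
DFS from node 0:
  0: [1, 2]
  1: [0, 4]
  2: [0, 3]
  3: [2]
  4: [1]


Visit 0, push [2, 1]
Visit 1, push [4]
Visit 4, push []
Visit 2, push [3]
Visit 3, push []

DFS order: [0, 1, 4, 2, 3]


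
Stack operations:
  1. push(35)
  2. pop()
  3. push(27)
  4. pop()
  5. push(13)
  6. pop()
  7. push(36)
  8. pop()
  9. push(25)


push(35) -> [35]
pop()->35, []
push(27) -> [27]
pop()->27, []
push(13) -> [13]
pop()->13, []
push(36) -> [36]
pop()->36, []
push(25) -> [25]

Final stack: [25]


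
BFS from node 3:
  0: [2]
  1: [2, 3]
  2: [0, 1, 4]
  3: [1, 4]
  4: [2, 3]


Visit 3, enqueue [1, 4]
Visit 1, enqueue [2]
Visit 4, enqueue []
Visit 2, enqueue [0]
Visit 0, enqueue []

BFS order: [3, 1, 4, 2, 0]


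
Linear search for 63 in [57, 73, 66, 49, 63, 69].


i=0: 57!=63
i=1: 73!=63
i=2: 66!=63
i=3: 49!=63
i=4: 63==63 found!

Found at 4, 5 comps


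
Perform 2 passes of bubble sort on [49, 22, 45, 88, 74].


Initial: [49, 22, 45, 88, 74]
Pass 1: [22, 45, 49, 74, 88] (3 swaps)
Pass 2: [22, 45, 49, 74, 88] (0 swaps)

After 2 passes: [22, 45, 49, 74, 88]


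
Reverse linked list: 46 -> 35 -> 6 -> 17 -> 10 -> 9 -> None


Step 1: curr=46, set curr.next=prev(None) | reversed so far: 46
Step 2: curr=35, set curr.next=prev(46) | reversed so far: 35 -> 46
Step 3: curr=6, set curr.next=prev(35) | reversed so far: 6 -> 35 -> 46
Step 4: curr=17, set curr.next=prev(6) | reversed so far: 17 -> 6 -> 35 -> 46
Step 5: curr=10, set curr.next=prev(17) | reversed so far: 10 -> 17 -> 6 -> 35 -> 46
Step 6: curr=9, set curr.next=prev(10) | reversed so far: 9 -> 10 -> 17 -> 6 -> 35 -> 46

9 -> 10 -> 17 -> 6 -> 35 -> 46 -> None
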